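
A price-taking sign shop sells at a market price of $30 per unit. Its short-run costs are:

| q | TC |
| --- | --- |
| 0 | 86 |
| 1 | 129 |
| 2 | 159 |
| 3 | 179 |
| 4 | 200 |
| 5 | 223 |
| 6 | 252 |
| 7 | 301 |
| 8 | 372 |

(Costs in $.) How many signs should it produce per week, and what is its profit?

q = 6; profit = -$72

Profit at each row (π = 30q − TC): q=0: -86; q=1: -99; q=2: -99; q=3: -89; q=4: -80; q=5: -73; q=6: -72; q=7: -91; q=8: -132.
Profit is maximized at q = 6. AVC there is 166/6 = $27.67 ≤ P, so producing beats shutting down (which would give -$86).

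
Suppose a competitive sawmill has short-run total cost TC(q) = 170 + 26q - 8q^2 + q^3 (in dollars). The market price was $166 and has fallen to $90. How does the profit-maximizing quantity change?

MC = 26 - 16q + 3q^2; the shutdown threshold is min AVC = $10 (at q = 4).
With P = $166 above the shutdown price, P = MC gives q = 10.
At P = $90 ≥ min AVC, set P = MC: q = 8. The firm stays open but cuts output.

Output falls from 10 to 8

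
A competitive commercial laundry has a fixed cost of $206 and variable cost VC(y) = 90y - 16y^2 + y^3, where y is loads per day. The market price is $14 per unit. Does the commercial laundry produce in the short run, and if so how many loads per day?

Shut down

From TC, MC = TC'(y) = 90 - 32y + 3y^2 and AVC = VC/y = 90 - 16y + y^2.
AVC hits its minimum where MC = AVC, at y = 8, giving min AVC = 90 - 16·8 + 8^2 = $26.
P = $14 lies below min AVC = $26; no output level covers variable cost.
Shutting down limits the loss to fixed cost, $206.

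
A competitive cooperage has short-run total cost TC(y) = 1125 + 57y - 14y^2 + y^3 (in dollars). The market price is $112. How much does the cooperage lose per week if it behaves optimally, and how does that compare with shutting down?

AVC = 57 - 14y + y^2 has its minimum $8 at y = 7; price $112 clears that bar, so the firm operates.
With MC = 57 - 28y + 3y^2, P = MC on the upward-sloping part at y* = 11.
TR = 112·11 = 1232. TC = 1125 + 264 = 1389. Profit = 1232 − 1389 = -$157.
By producing, the firm covers all variable cost plus $968 of fixed cost; shutting down would lose the full $1125.

Profit = -$157 at y = 11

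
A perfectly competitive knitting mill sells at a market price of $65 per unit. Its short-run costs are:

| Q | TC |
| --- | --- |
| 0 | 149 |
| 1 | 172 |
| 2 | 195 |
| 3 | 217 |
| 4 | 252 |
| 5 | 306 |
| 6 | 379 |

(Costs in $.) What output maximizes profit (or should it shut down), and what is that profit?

Q = 5; profit = $19

Compute π = P·Q − TC at each output: Q=0: -149; Q=1: -107; Q=2: -65; Q=3: -22; Q=4: 8; Q=5: 19; Q=6: 11.
Profit is maximized at Q = 5. AVC there is 157/5 = $31.40 ≤ P, so producing beats shutting down (which would give -$149).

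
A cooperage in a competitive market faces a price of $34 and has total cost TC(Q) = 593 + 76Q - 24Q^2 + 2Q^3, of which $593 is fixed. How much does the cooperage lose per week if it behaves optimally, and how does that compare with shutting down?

AVC = 76 - 24Q + 2Q^2 has its minimum $4 at Q = 6; price $34 clears that bar, so the firm operates.
With MC = 76 - 48Q + 6Q^2, P = MC on the upward-sloping part at Q* = 7.
TR = 34·7 = 238. TC = 593 + 42 = 635. Profit = 238 − 635 = -$397.
By producing, the firm covers all variable cost plus $196 of fixed cost; shutting down would lose the full $593.

Profit = -$397 at Q = 7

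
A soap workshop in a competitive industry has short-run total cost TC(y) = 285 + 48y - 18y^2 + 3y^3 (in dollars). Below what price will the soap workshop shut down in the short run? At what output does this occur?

The firm shuts down when price falls below the minimum of average variable cost. AVC = VC/y = 48 - 18y + 3y^2.
dAVC/dy = -18 + 6y = 0 gives y = 3. min AVC = 48 - 18·3 + 3·3^2 = 21.
So the shutdown price is $21.

$21 per unit, at y = 3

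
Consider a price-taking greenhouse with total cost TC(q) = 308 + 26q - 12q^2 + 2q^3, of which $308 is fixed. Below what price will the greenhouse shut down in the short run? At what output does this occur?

$8 per unit, at q = 3

The shutdown price is the minimum of AVC. VC = 26q - 12q^2 + 2q^3, so AVC = 26 - 12q + 2q^2.
dAVC/dq = -12 + 4q = 0 gives q = 3. min AVC = 26 - 12·3 + 2·3^2 = 8.
For P < $8 the firm produces nothing.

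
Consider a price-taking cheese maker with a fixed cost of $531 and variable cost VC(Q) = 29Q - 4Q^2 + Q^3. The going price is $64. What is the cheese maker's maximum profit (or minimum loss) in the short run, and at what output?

AVC = 29 - 4Q + Q^2; min AVC = $25 at Q = 2. Since P = $64 ≥ min AVC, the firm produces.
MC = 29 - 8Q + 3Q^2. Setting P = MC and taking the root on the rising branch gives Q* = 5.
TR = 64·5 = 320. TC = 531 + 170 = 701. Profit = 320 − 701 = -$381.
Shutting down would mean losing the fixed cost of $531, so operating at a loss of $381 is better by $150.

Profit = -$381 at Q = 5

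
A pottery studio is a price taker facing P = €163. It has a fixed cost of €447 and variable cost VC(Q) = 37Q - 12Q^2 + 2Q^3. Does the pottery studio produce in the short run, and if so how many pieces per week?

Produce at Q = 7

Strip out fixed cost: VC = 37Q - 12Q^2 + 2Q^3. Then AVC = 37 - 12Q + 2Q^2 and MC = 37 - 24Q + 6Q^2.
AVC hits its minimum where MC = AVC, at Q = 3, giving min AVC = 37 - 12·3 + 2·3^2 = €19.
Since P = €163 ≥ min AVC = €19, price covers variable cost and the firm should produce.
P = MC gives -126 - 24Q + 6Q^2 = 0, with roots -3 and 7. Take the larger (rising MC): Q* = 7.
Check: AVC at Q = 7 is €51 ≤ P, so revenue covers variable cost.
Profit = P·Q − TC = 163·7 − 804 = €337.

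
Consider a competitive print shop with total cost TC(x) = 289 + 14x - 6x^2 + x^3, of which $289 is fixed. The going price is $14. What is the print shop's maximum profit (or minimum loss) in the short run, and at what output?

Profit = -$257 at x = 4

AVC = 14 - 6x + x^2 has its minimum $5 at x = 3; price $14 clears that bar, so the firm operates.
MC = 14 - 12x + 3x^2. Setting P = MC and taking the root on the rising branch gives x* = 4.
TR = 14·4 = 56. TC = 289 + 24 = 313. Profit = 56 − 313 = -$257.
By producing, the firm covers all variable cost plus $32 of fixed cost; shutting down would lose the full $289.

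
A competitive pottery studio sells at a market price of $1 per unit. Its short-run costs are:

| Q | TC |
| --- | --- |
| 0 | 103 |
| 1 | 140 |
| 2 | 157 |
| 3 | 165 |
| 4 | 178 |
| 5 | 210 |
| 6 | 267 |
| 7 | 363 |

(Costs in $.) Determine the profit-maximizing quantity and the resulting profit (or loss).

Compute π = P·Q − TC at each output: Q=0: -103; Q=1: -139; Q=2: -155; Q=3: -162; Q=4: -174; Q=5: -205; Q=6: -261; Q=7: -356.
Profit is highest at Q = 0. Equivalently, the lowest AVC in the table is 75/4 ≈ $18.75 at Q = 4, and P = $1 falls below it — price never covers variable cost, so the firm shuts down and loses only its fixed cost.

Q = 0 (shut down); profit = -$103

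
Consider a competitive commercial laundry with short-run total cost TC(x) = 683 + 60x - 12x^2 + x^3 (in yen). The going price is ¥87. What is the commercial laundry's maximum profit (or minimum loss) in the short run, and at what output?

Profit = -¥197 at x = 9

AVC = 60 - 12x + x^2 has its minimum ¥24 at x = 6; price ¥87 clears that bar, so the firm operates.
MC = 60 - 24x + 3x^2. Setting P = MC and taking the root on the rising branch gives x* = 9.
TR = 87·9 = 783. TC = 683 + 297 = 980. Profit = 783 − 980 = -¥197.
That loss of ¥197 beats the ¥683 the firm would lose by shutting down; producing recovers ¥486 of fixed cost.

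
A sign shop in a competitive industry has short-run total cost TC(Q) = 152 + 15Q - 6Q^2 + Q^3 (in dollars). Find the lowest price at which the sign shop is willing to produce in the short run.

The firm shuts down when price falls below the minimum of average variable cost. AVC = VC/Q = 15 - 6Q + Q^2.
dAVC/dQ = -6 + 2Q = 0 gives Q = 3. min AVC = 15 - 6·3 + 3^2 = 6.
So the shutdown price is $6.

$6 per unit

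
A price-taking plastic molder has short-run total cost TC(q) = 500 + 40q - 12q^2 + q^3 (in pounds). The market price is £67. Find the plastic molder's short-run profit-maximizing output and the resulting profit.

Profit = -£14 at q = 9

AVC = 40 - 12q + q^2; min AVC = £4 at q = 6. Since P = £67 ≥ min AVC, the firm produces.
With MC = 40 - 24q + 3q^2, P = MC on the upward-sloping part at q* = 9.
TR = 67·9 = 603. TC = 500 + 117 = 617. Profit = 603 − 617 = -£14.
That loss of £14 beats the £500 the firm would lose by shutting down; producing recovers £486 of fixed cost.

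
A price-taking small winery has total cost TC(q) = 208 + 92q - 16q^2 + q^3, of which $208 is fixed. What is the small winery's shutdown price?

The firm shuts down when price falls below the minimum of average variable cost. AVC = VC/q = 92 - 16q + q^2.
At the minimum of AVC, MC = AVC. MC = 92 - 32q + 3q^2; setting MC = AVC gives 2q^2 - 16q = 0, so q = 8. min AVC = 28.
So the shutdown price is $28.

$28 per unit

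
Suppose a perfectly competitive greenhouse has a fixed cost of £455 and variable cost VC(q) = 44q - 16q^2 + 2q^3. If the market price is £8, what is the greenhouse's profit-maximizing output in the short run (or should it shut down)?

Variable cost is VC = 44q - 16q^2 + 2q^3, so AVC = VC/q = 44 - 16q + 2q^2 and MC = dTC/dq = 44 - 32q + 6q^2.
The AVC parabola has its vertex at q = 16/4 = 4, where AVC = 44 - 16·4 + 2·4^2 = £12.
Since P = £8 < min AVC = £12, price fails to cover variable cost at any output.
Shutting down limits the loss to fixed cost, £455.

Shut down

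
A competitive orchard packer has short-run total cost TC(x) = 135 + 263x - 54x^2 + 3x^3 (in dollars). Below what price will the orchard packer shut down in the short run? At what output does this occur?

The firm shuts down when price falls below the minimum of average variable cost. AVC = VC/x = 263 - 54x + 3x^2.
dAVC/dx = -54 + 6x = 0 gives x = 9. min AVC = 263 - 54·9 + 3·9^2 = 20.
The firm shuts down for any P below $20.

$20 per unit, at x = 9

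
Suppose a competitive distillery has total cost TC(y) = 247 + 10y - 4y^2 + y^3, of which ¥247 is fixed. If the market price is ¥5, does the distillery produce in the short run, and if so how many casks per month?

From TC, MC = TC'(y) = 10 - 8y + 3y^2 and AVC = VC/y = 10 - 4y + y^2.
The AVC parabola has its vertex at y = 4/2 = 2, where AVC = 10 - 4·2 + 2^2 = ¥6.
P = ¥5 lies below min AVC = ¥6; no output level covers variable cost.
The firm minimizes its loss by shutting down and losing only its fixed cost of ¥247.

Shut down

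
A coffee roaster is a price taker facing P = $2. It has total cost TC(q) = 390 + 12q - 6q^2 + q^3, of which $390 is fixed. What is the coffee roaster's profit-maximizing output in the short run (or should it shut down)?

Shut down

Strip out fixed cost: VC = 12q - 6q^2 + q^3. Then AVC = 12 - 6q + q^2 and MC = 12 - 12q + 3q^2.
AVC is minimized where dAVC/dq = -6 + 2q = 0, at q = 3; min AVC = 12 - 6·3 + 3^2 = $3.
Since P = $2 < min AVC = $3, price fails to cover variable cost at any output.
Shutting down limits the loss to fixed cost, $390.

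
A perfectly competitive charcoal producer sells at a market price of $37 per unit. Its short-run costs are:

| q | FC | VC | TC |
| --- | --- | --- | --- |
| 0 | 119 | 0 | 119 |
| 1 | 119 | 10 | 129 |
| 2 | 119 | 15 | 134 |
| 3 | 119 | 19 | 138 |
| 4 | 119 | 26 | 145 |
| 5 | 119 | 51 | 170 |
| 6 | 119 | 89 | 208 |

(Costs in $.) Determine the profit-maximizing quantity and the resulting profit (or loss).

q = 5; profit = $15

Compute π = P·q − TC at each output: q=0: -119; q=1: -92; q=2: -60; q=3: -27; q=4: 3; q=5: 15; q=6: 14.
Profit is maximized at q = 5. AVC there is 51/5 = $10.20 ≤ P, so producing beats shutting down (which would give -$119).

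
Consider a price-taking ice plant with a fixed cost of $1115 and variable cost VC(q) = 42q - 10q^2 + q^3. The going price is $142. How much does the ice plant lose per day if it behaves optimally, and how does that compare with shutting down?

AVC = 42 - 10q + q^2 has its minimum $17 at q = 5; price $142 clears that bar, so the firm operates.
With MC = 42 - 20q + 3q^2, P = MC on the upward-sloping part at q* = 10.
TR = 142·10 = 1420. TC = 1115 + 420 = 1535. Profit = 1420 − 1535 = -$115.
Shutting down would mean losing the fixed cost of $1115, so operating at a loss of $115 is better by $1000.

Profit = -$115 at q = 10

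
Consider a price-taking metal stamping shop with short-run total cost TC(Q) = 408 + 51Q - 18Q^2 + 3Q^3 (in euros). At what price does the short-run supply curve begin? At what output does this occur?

The shutdown price is the minimum of AVC. VC = 51Q - 18Q^2 + 3Q^3, so AVC = 51 - 18Q + 3Q^2.
dAVC/dQ = -18 + 6Q = 0 gives Q = 3. min AVC = 51 - 18·3 + 3·3^2 = 24.
So the shutdown price is €24.

€24 per unit, at Q = 3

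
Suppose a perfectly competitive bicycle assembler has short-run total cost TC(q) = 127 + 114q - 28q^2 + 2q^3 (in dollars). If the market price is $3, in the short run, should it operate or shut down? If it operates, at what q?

Variable cost is VC = 114q - 28q^2 + 2q^3, so AVC = VC/q = 114 - 28q + 2q^2 and MC = dTC/dq = 114 - 56q + 6q^2.
AVC hits its minimum where MC = AVC, at q = 7, giving min AVC = 114 - 28·7 + 2·7^2 = $16.
With P < min AVC ($3 < $16), every unit sold adds to the loss.
Shutting down limits the loss to fixed cost, $127.

Shut down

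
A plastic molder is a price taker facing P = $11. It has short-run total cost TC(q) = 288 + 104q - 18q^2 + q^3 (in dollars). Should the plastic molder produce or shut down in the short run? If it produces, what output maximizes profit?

Shut down

From TC, MC = TC'(q) = 104 - 36q + 3q^2 and AVC = VC/q = 104 - 18q + q^2.
The AVC parabola has its vertex at q = 18/2 = 9, where AVC = 104 - 18·9 + 9^2 = $23.
P = $11 lies below min AVC = $23; no output level covers variable cost.
Best response: produce nothing and absorb the $288 fixed cost.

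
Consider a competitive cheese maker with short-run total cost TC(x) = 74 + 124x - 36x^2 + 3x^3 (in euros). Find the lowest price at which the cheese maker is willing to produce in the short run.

€16 per unit

Short-run supply begins at min AVC. From VC = 124x - 36x^2 + 3x^3, AVC = 124 - 36x + 3x^2.
At the minimum of AVC, MC = AVC. MC = 124 - 72x + 9x^2; setting MC = AVC gives 6x^2 - 36x = 0, so x = 6. min AVC = 16.
So the shutdown price is €16.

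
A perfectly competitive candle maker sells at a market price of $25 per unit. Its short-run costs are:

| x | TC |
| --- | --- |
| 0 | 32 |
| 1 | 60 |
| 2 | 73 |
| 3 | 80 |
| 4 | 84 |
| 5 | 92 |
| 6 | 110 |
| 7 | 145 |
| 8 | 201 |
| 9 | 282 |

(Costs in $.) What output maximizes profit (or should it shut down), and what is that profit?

Profit at each row (π = 25x − TC): x=0: -32; x=1: -35; x=2: -23; x=3: -5; x=4: 16; x=5: 33; x=6: 40; x=7: 30; x=8: -1; x=9: -57.
Profit is maximized at x = 6. AVC there is 78/6 = $13 ≤ P, so producing beats shutting down (which would give -$32).

x = 6; profit = $40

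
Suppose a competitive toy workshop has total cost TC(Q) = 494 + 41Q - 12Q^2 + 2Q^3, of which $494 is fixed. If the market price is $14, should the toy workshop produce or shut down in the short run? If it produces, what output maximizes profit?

Shut down

From TC, MC = TC'(Q) = 41 - 24Q + 6Q^2 and AVC = VC/Q = 41 - 12Q + 2Q^2.
The AVC parabola has its vertex at Q = 12/4 = 3, where AVC = 41 - 12·3 + 2·3^2 = $23.
With P < min AVC ($14 < $23), every unit sold adds to the loss.
The firm minimizes its loss by shutting down and losing only its fixed cost of $494.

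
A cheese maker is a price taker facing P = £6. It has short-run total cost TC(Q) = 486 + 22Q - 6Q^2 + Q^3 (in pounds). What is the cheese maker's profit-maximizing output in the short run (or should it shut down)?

Strip out fixed cost: VC = 22Q - 6Q^2 + Q^3. Then AVC = 22 - 6Q + Q^2 and MC = 22 - 12Q + 3Q^2.
The AVC parabola has its vertex at Q = 6/2 = 3, where AVC = 22 - 6·3 + 3^2 = £13.
With P < min AVC (£6 < £13), every unit sold adds to the loss.
Best response: produce nothing and absorb the £486 fixed cost.

Shut down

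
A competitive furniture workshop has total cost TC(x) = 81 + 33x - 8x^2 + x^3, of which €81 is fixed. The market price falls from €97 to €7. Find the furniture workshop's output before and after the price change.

MC = 33 - 16x + 3x^2; the shutdown threshold is min AVC = €17 (at x = 4).
With P = €97 above the shutdown price, P = MC gives x = 8.
At P = €7 < min AVC = €17, price no longer covers variable cost at any output, so the firm shuts down: x = 0.

Output falls from 8 to 0 (the firm shuts down)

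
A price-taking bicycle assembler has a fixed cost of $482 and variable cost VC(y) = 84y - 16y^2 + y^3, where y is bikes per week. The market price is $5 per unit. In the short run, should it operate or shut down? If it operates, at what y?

Strip out fixed cost: VC = 84y - 16y^2 + y^3. Then AVC = 84 - 16y + y^2 and MC = 84 - 32y + 3y^2.
The AVC parabola has its vertex at y = 16/2 = 8, where AVC = 84 - 16·8 + 8^2 = $20.
P = $5 lies below min AVC = $20; no output level covers variable cost.
Best response: produce nothing and absorb the $482 fixed cost.

Shut down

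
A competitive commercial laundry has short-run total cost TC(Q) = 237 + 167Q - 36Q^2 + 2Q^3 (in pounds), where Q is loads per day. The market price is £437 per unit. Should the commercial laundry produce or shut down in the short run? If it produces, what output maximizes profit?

Strip out fixed cost: VC = 167Q - 36Q^2 + 2Q^3. Then AVC = 167 - 36Q + 2Q^2 and MC = 167 - 72Q + 6Q^2.
AVC is minimized where dAVC/dQ = -36 + 4Q = 0, at Q = 9; min AVC = 167 - 36·9 + 2·9^2 = £5.
P = £437 exceeds min AVC = £5, so the firm stays open.
P = MC gives -270 - 72Q + 6Q^2 = 0, with roots -3 and 15. Take the larger (rising MC): Q* = 15.
Check: AVC at Q = 15 is £77 ≤ P, so revenue covers variable cost.
Profit = P·Q − TC = 437·15 − 1392 = £5163.

Produce at Q = 15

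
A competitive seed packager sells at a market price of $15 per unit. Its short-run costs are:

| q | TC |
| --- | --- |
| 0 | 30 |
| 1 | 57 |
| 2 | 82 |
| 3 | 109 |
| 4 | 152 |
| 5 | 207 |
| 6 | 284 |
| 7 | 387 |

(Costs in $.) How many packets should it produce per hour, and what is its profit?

Profit at each row (π = 15q − TC): q=0: -30; q=1: -42; q=2: -52; q=3: -64; q=4: -92; q=5: -132; q=6: -194; q=7: -282.
Profit is highest at q = 0. Equivalently, the lowest AVC in the table is 52/2 ≈ $26 at q = 2, and P = $15 falls below it — price never covers variable cost, so the firm shuts down and loses only its fixed cost.

q = 0 (shut down); profit = -$30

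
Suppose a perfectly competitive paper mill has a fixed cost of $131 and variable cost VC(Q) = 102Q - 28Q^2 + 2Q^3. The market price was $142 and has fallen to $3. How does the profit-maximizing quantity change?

Output falls from 10 to 0 (the firm shuts down)

AVC = 102 - 28Q + 2Q^2, minimized at Q = 7 where min AVC = $4. MC = 102 - 56Q + 6Q^2.
At P = $142 ≥ min AVC, set P = MC on the rising branch: Q = 10.
At P = $3 < min AVC = $4, price no longer covers variable cost at any output, so the firm shuts down: Q = 0.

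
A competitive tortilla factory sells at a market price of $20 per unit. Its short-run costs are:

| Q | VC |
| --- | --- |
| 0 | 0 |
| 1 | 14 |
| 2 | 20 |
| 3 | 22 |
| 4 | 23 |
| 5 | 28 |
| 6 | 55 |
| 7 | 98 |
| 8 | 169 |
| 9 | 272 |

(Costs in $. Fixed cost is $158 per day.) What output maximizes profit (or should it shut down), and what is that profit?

Tabulate TR − TC: Q=0: -158; Q=1: -152; Q=2: -138; Q=3: -120; Q=4: -101; Q=5: -86; Q=6: -93; Q=7: -116; Q=8: -167; Q=9: -250.
Profit is maximized at Q = 5. AVC there is 28/5 = $5.60 ≤ P, so producing beats shutting down (which would give -$158).

Q = 5; profit = -$86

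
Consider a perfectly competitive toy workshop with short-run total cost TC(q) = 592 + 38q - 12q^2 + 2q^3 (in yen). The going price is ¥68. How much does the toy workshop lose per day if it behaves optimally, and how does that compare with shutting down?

Profit = -¥392 at q = 5

AVC = 38 - 12q + 2q^2 has its minimum ¥20 at q = 3; price ¥68 clears that bar, so the firm operates.
MC = 38 - 24q + 6q^2. Setting P = MC and taking the root on the rising branch gives q* = 5.
TR = 68·5 = 340. TC = 592 + 140 = 732. Profit = 340 − 732 = -¥392.
That loss of ¥392 beats the ¥592 the firm would lose by shutting down; producing recovers ¥200 of fixed cost.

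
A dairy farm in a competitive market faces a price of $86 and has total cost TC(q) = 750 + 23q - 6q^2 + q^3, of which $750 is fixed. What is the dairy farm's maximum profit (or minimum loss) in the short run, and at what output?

AVC = 23 - 6q + q^2; min AVC = $14 at q = 3. Since P = $86 ≥ min AVC, the firm produces.
MC = 23 - 12q + 3q^2. Setting P = MC and taking the root on the rising branch gives q* = 7.
TR = 86·7 = 602. TC = 750 + 210 = 960. Profit = 602 − 960 = -$358.
That loss of $358 beats the $750 the firm would lose by shutting down; producing recovers $392 of fixed cost.

Profit = -$358 at q = 7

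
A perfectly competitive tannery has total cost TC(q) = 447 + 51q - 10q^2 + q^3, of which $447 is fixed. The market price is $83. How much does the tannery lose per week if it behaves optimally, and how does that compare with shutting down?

Profit = -$63 at q = 8

AVC = 51 - 10q + q^2 has its minimum $26 at q = 5; price $83 clears that bar, so the firm operates.
With MC = 51 - 20q + 3q^2, P = MC on the upward-sloping part at q* = 8.
TR = 83·8 = 664. TC = 447 + 280 = 727. Profit = 664 − 727 = -$63.
By producing, the firm covers all variable cost plus $384 of fixed cost; shutting down would lose the full $447.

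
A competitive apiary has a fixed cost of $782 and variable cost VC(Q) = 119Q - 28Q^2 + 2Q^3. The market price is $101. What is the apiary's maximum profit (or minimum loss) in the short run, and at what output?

AVC = 119 - 28Q + 2Q^2; min AVC = $21 at Q = 7. Since P = $101 ≥ min AVC, the firm produces.
MC = 119 - 56Q + 6Q^2. Setting P = MC and taking the root on the rising branch gives Q* = 9.
TR = 101·9 = 909. TC = 782 + 261 = 1043. Profit = 909 − 1043 = -$134.
That loss of $134 beats the $782 the firm would lose by shutting down; producing recovers $648 of fixed cost.

Profit = -$134 at Q = 9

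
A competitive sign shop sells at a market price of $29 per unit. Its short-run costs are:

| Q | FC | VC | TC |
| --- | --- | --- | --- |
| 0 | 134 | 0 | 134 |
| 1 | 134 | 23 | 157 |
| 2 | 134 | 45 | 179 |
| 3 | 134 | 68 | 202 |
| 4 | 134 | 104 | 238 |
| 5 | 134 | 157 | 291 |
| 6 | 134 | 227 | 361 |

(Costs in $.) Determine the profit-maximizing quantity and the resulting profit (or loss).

Q = 3; profit = -$115

Compute π = P·Q − TC at each output: Q=0: -134; Q=1: -128; Q=2: -121; Q=3: -115; Q=4: -122; Q=5: -146; Q=6: -187.
Profit is maximized at Q = 3. AVC there is 68/3 = $22.67 ≤ P, so producing beats shutting down (which would give -$134).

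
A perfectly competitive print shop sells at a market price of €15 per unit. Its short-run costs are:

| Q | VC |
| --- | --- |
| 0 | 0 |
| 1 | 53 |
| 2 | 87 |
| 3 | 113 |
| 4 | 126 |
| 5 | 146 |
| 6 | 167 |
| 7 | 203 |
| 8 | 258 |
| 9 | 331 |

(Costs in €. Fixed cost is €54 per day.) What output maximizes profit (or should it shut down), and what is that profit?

Q = 0 (shut down); profit = -€54

Tabulate TR − TC: Q=0: -54; Q=1: -92; Q=2: -111; Q=3: -122; Q=4: -120; Q=5: -125; Q=6: -131; Q=7: -152; Q=8: -192; Q=9: -250.
Profit is highest at Q = 0. Equivalently, the lowest AVC in the table is 167/6 ≈ €27.83 at Q = 6, and P = €15 falls below it — price never covers variable cost, so the firm shuts down and loses only its fixed cost.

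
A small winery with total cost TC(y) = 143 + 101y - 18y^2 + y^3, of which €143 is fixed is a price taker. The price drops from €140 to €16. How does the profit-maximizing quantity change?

AVC = 101 - 18y + y^2, minimized at y = 9 where min AVC = €20. MC = 101 - 36y + 3y^2.
With P = €140 above the shutdown price, P = MC gives y = 13.
At P = €16 < min AVC = €20, price no longer covers variable cost at any output, so the firm shuts down: y = 0.

Output falls from 13 to 0 (the firm shuts down)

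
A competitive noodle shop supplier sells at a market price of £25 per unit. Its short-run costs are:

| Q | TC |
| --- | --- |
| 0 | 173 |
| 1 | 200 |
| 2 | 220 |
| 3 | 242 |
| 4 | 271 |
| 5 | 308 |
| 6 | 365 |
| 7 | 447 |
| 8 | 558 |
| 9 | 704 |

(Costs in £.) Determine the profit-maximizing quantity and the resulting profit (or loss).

Q = 3; profit = -£167

Compute π = P·Q − TC at each output: Q=0: -173; Q=1: -175; Q=2: -170; Q=3: -167; Q=4: -171; Q=5: -183; Q=6: -215; Q=7: -272; Q=8: -358; Q=9: -479.
Profit is maximized at Q = 3. AVC there is 69/3 = £23 ≤ P, so producing beats shutting down (which would give -£173).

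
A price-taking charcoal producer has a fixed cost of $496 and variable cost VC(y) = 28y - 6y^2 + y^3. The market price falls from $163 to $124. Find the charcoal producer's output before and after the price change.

Output falls from 9 to 8

AVC = 28 - 6y + y^2, minimized at y = 3 where min AVC = $19. MC = 28 - 12y + 3y^2.
At P = $163 ≥ min AVC, set P = MC on the rising branch: y = 9.
At P = $124 ≥ min AVC, set P = MC: y = 8. The firm stays open but cuts output.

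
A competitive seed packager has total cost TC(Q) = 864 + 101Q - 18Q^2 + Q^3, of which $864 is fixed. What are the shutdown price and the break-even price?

AVC = 101 - 18Q + Q^2; minimized at Q = 9, giving min AVC = $20. That is the shutdown price.
ATC = 864/Q + 101 - 18Q + Q^2. Setting dATC/dQ = −864/Q^2 − 18 + 2Q = 0 gives Q = 12 (since 2·12^3 − 18·12^2 = 864).
min ATC = 864/12 + 101 − 18·12 + 12^2 = $101. That is the break-even price.
Between these two prices the firm operates at a loss; above $101 it earns a profit.

Shutdown price = $20; break-even price = $101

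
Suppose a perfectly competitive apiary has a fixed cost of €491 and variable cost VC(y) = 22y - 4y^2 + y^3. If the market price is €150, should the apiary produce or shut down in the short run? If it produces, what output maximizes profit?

Variable cost is VC = 22y - 4y^2 + y^3, so AVC = VC/y = 22 - 4y + y^2 and MC = dTC/dy = 22 - 8y + 3y^2.
The AVC parabola has its vertex at y = 4/2 = 2, where AVC = 22 - 4·2 + 2^2 = €18.
P = €150 exceeds min AVC = €18, so the firm stays open.
P = MC gives -128 - 8y + 3y^2 = 0, with roots -16/3 and 8. Take the larger (rising MC): y* = 8.
Check: AVC at y = 8 is €54 ≤ P, so revenue covers variable cost.
Profit = P·y − TC = 150·8 − 923 = €277.

Produce at y = 8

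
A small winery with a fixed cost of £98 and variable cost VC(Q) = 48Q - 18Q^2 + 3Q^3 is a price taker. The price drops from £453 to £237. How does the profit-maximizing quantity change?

Output falls from 9 to 7

MC = 48 - 36Q + 9Q^2; the shutdown threshold is min AVC = £21 (at Q = 3).
At P = £453 ≥ min AVC, set P = MC on the rising branch: Q = 9.
At P = £237 ≥ min AVC, set P = MC: Q = 7. The firm stays open but cuts output.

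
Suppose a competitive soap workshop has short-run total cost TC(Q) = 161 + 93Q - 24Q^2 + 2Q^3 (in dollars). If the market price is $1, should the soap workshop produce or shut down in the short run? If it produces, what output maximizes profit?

Strip out fixed cost: VC = 93Q - 24Q^2 + 2Q^3. Then AVC = 93 - 24Q + 2Q^2 and MC = 93 - 48Q + 6Q^2.
The AVC parabola has its vertex at Q = 24/4 = 6, where AVC = 93 - 24·6 + 2·6^2 = $21.
With P < min AVC ($1 < $21), every unit sold adds to the loss.
The firm minimizes its loss by shutting down and losing only its fixed cost of $161.

Shut down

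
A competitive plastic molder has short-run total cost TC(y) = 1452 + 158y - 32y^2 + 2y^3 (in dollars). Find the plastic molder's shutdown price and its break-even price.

Shutdown price = $30; break-even price = $180

AVC = 158 - 32y + 2y^2; minimized at y = 8, giving min AVC = $30. That is the shutdown price.
ATC = 1452/y + 158 - 32y + 2y^2. Setting dATC/dy = −1452/y^2 − 32 + 4y = 0 gives y = 11 (since 4·11^3 − 32·11^2 = 1452).
min ATC = 1452/11 + 158 − 32·11 + 2·11^2 = $180. That is the break-even price.
Between these two prices the firm operates at a loss; above $180 it earns a profit.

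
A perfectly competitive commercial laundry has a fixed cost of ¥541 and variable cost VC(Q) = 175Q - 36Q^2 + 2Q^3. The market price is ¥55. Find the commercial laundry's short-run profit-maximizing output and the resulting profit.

Profit = -¥141 at Q = 10

AVC = 175 - 36Q + 2Q^2; min AVC = ¥13 at Q = 9. Since P = ¥55 ≥ min AVC, the firm produces.
With MC = 175 - 72Q + 6Q^2, P = MC on the upward-sloping part at Q* = 10.
TR = 55·10 = 550. TC = 541 + 150 = 691. Profit = 550 − 691 = -¥141.
Shutting down would mean losing the fixed cost of ¥541, so operating at a loss of ¥141 is better by ¥400.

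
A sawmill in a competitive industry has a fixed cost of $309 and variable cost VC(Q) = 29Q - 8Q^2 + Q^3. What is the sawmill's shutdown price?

$13 per unit

Short-run supply begins at min AVC. From VC = 29Q - 8Q^2 + Q^3, AVC = 29 - 8Q + Q^2.
dAVC/dQ = -8 + 2Q = 0 gives Q = 4. min AVC = 29 - 8·4 + 4^2 = 13.
For P < $13 the firm produces nothing.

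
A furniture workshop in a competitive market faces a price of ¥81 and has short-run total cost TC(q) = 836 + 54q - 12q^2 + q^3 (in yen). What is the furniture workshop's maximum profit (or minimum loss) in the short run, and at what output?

AVC = 54 - 12q + q^2; min AVC = ¥18 at q = 6. Since P = ¥81 ≥ min AVC, the firm produces.
MC = 54 - 24q + 3q^2. Setting P = MC and taking the root on the rising branch gives q* = 9.
TR = 81·9 = 729. TC = 836 + 243 = 1079. Profit = 729 − 1079 = -¥350.
Shutting down would mean losing the fixed cost of ¥836, so operating at a loss of ¥350 is better by ¥486.

Profit = -¥350 at q = 9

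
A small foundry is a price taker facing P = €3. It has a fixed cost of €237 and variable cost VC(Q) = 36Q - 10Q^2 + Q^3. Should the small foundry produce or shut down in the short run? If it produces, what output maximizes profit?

Variable cost is VC = 36Q - 10Q^2 + Q^3, so AVC = VC/Q = 36 - 10Q + Q^2 and MC = dTC/dQ = 36 - 20Q + 3Q^2.
AVC is minimized where dAVC/dQ = -10 + 2Q = 0, at Q = 5; min AVC = 36 - 10·5 + 5^2 = €11.
Since P = €3 < min AVC = €11, price fails to cover variable cost at any output.
Shutting down limits the loss to fixed cost, €237.

Shut down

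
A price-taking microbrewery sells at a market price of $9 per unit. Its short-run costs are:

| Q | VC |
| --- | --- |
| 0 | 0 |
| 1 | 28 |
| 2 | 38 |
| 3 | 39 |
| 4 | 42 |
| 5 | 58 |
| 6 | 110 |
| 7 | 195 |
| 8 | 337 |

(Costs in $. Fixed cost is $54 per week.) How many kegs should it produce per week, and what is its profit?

Profit at each row (π = 9Q − TC): Q=0: -54; Q=1: -73; Q=2: -74; Q=3: -66; Q=4: -60; Q=5: -67; Q=6: -110; Q=7: -186; Q=8: -319.
Profit is highest at Q = 0. Equivalently, the lowest AVC in the table is 42/4 ≈ $10.50 at Q = 4, and P = $9 falls below it — price never covers variable cost, so the firm shuts down and loses only its fixed cost.

Q = 0 (shut down); profit = -$54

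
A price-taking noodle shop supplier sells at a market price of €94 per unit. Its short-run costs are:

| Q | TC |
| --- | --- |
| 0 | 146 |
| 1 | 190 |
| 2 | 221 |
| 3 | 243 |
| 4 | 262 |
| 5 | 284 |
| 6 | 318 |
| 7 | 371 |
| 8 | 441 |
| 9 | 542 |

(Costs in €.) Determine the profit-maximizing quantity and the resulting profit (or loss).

Q = 8; profit = €311

Compute π = P·Q − TC at each output: Q=0: -146; Q=1: -96; Q=2: -33; Q=3: 39; Q=4: 114; Q=5: 186; Q=6: 246; Q=7: 287; Q=8: 311; Q=9: 304.
Profit is maximized at Q = 8. AVC there is 295/8 = €36.88 ≤ P, so producing beats shutting down (which would give -€146).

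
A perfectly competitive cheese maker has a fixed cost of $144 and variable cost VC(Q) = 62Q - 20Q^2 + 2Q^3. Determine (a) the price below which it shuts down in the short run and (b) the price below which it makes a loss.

Shutdown price = $12; break-even price = $38

Shutdown price = min AVC. AVC = 62 - 20Q + 2Q^2, with vertex at Q = 5 and minimum $12.
ATC = 144/Q + 62 - 20Q + 2Q^2. Setting dATC/dQ = −144/Q^2 − 20 + 4Q = 0 gives Q = 6 (since 4·6^3 − 20·6^2 = 144).
min ATC = 144/6 + 62 − 20·6 + 2·6^2 = $38. That is the break-even price.
Between these two prices the firm operates at a loss; above $38 it earns a profit.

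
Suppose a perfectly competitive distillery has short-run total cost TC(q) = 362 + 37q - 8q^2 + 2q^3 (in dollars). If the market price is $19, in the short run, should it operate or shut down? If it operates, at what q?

Shut down

Variable cost is VC = 37q - 8q^2 + 2q^3, so AVC = VC/q = 37 - 8q + 2q^2 and MC = dTC/dq = 37 - 16q + 6q^2.
AVC hits its minimum where MC = AVC, at q = 2, giving min AVC = 37 - 8·2 + 2·2^2 = $29.
P = $19 lies below min AVC = $29; no output level covers variable cost.
Best response: produce nothing and absorb the $362 fixed cost.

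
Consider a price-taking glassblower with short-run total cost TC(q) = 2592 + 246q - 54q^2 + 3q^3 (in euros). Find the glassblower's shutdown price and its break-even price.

Shutdown price = €3; break-even price = €246

Shutdown price = min AVC. AVC = 246 - 54q + 3q^2, with vertex at q = 9 and minimum €3.
ATC = 2592/q + 246 - 54q + 3q^2. Setting dATC/dq = −2592/q^2 − 54 + 6q = 0 gives q = 12 (since 6·12^3 − 54·12^2 = 2592).
min ATC = 2592/12 + 246 − 54·12 + 3·12^2 = €246. That is the break-even price.
Between these two prices the firm operates at a loss; above €246 it earns a profit.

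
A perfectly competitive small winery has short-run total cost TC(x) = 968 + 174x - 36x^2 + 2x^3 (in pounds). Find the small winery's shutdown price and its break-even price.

Shutdown price = £12; break-even price = £108

Shutdown price = min AVC. AVC = 174 - 36x + 2x^2, with vertex at x = 9 and minimum £12.
ATC = 968/x + 174 - 36x + 2x^2. Setting dATC/dx = −968/x^2 − 36 + 4x = 0 gives x = 11 (since 4·11^3 − 36·11^2 = 968).
min ATC = 968/11 + 174 − 36·11 + 2·11^2 = £108. That is the break-even price.
Between these two prices the firm operates at a loss; above £108 it earns a profit.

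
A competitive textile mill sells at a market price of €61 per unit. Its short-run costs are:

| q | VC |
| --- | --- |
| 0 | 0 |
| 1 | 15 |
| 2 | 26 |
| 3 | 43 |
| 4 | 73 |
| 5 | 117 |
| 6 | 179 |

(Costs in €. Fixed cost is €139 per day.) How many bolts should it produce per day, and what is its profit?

q = 5; profit = €49

Profit at each row (π = 61q − TC): q=0: -139; q=1: -93; q=2: -43; q=3: 1; q=4: 32; q=5: 49; q=6: 48.
Profit is maximized at q = 5. AVC there is 117/5 = €23.40 ≤ P, so producing beats shutting down (which would give -€139).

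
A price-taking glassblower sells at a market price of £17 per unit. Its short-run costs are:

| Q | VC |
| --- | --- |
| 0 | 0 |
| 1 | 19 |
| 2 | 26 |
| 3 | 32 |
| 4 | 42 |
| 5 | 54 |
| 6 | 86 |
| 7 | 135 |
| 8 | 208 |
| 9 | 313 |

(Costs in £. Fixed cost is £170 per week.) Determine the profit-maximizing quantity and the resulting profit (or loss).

Q = 5; profit = -£139

Compute π = P·Q − TC at each output: Q=0: -170; Q=1: -172; Q=2: -162; Q=3: -151; Q=4: -144; Q=5: -139; Q=6: -154; Q=7: -186; Q=8: -242; Q=9: -330.
Profit is maximized at Q = 5. AVC there is 54/5 = £10.80 ≤ P, so producing beats shutting down (which would give -£170).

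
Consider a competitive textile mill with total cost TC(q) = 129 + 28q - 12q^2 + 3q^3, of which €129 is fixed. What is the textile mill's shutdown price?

The firm shuts down when price falls below the minimum of average variable cost. AVC = VC/q = 28 - 12q + 3q^2.
At the minimum of AVC, MC = AVC. MC = 28 - 24q + 9q^2; setting MC = AVC gives 6q^2 - 12q = 0, so q = 2. min AVC = 16.
For P < €16 the firm produces nothing.

€16 per unit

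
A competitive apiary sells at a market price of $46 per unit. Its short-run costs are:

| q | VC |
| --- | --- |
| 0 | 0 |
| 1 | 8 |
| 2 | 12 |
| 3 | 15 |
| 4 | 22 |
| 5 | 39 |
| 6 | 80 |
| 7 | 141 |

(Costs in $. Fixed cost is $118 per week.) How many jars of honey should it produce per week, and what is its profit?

Profit at each row (π = 46q − TC): q=0: -118; q=1: -80; q=2: -38; q=3: 5; q=4: 44; q=5: 73; q=6: 78; q=7: 63.
Profit is maximized at q = 6. AVC there is 80/6 = $13.33 ≤ P, so producing beats shutting down (which would give -$118).

q = 6; profit = $78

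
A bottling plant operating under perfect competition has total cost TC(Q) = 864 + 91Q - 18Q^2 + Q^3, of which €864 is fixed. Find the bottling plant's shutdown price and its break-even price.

Shutdown price = min AVC. AVC = 91 - 18Q + Q^2, with vertex at Q = 9 and minimum €10.
ATC = 864/Q + 91 - 18Q + Q^2. Setting dATC/dQ = −864/Q^2 − 18 + 2Q = 0 gives Q = 12 (since 2·12^3 − 18·12^2 = 864).
min ATC = 864/12 + 91 − 18·12 + 12^2 = €91. That is the break-even price.
For €10 ≤ P < €91 the firm produces at a loss; below €10 it shuts down.

Shutdown price = €10; break-even price = €91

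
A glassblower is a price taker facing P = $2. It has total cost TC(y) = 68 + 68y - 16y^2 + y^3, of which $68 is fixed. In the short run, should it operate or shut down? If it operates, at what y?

Strip out fixed cost: VC = 68y - 16y^2 + y^3. Then AVC = 68 - 16y + y^2 and MC = 68 - 32y + 3y^2.
AVC hits its minimum where MC = AVC, at y = 8, giving min AVC = 68 - 16·8 + 8^2 = $4.
With P < min AVC ($2 < $4), every unit sold adds to the loss.
The firm minimizes its loss by shutting down and losing only its fixed cost of $68.

Shut down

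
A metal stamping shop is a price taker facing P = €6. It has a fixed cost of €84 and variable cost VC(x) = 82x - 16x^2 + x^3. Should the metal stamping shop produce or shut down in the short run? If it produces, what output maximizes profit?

From TC, MC = TC'(x) = 82 - 32x + 3x^2 and AVC = VC/x = 82 - 16x + x^2.
AVC hits its minimum where MC = AVC, at x = 8, giving min AVC = 82 - 16·8 + 8^2 = €18.
Since P = €6 < min AVC = €18, price fails to cover variable cost at any output.
Best response: produce nothing and absorb the €84 fixed cost.

Shut down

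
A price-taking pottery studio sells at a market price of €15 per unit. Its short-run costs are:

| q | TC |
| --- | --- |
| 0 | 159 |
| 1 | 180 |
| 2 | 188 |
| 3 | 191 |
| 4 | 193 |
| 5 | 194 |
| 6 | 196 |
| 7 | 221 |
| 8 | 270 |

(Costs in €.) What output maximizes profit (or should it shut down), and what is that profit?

q = 6; profit = -€106

Profit at each row (π = 15q − TC): q=0: -159; q=1: -165; q=2: -158; q=3: -146; q=4: -133; q=5: -119; q=6: -106; q=7: -116; q=8: -150.
Profit is maximized at q = 6. AVC there is 37/6 = €6.17 ≤ P, so producing beats shutting down (which would give -€159).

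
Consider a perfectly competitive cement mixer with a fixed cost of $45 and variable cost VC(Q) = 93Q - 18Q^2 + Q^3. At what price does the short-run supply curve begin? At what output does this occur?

The firm shuts down when price falls below the minimum of average variable cost. AVC = VC/Q = 93 - 18Q + Q^2.
At the minimum of AVC, MC = AVC. MC = 93 - 36Q + 3Q^2; setting MC = AVC gives 2Q^2 - 18Q = 0, so Q = 9. min AVC = 12.
The firm shuts down for any P below $12.

$12 per unit, at Q = 9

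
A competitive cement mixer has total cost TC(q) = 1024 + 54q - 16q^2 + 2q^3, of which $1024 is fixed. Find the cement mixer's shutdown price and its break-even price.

AVC = 54 - 16q + 2q^2; minimized at q = 4, giving min AVC = $22. That is the shutdown price.
ATC = 1024/q + 54 - 16q + 2q^2. Setting dATC/dq = −1024/q^2 − 16 + 4q = 0 gives q = 8 (since 4·8^3 − 16·8^2 = 1024).
min ATC = 1024/8 + 54 − 16·8 + 2·8^2 = $182. That is the break-even price.
For $22 ≤ P < $182 the firm produces at a loss; below $22 it shuts down.

Shutdown price = $22; break-even price = $182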